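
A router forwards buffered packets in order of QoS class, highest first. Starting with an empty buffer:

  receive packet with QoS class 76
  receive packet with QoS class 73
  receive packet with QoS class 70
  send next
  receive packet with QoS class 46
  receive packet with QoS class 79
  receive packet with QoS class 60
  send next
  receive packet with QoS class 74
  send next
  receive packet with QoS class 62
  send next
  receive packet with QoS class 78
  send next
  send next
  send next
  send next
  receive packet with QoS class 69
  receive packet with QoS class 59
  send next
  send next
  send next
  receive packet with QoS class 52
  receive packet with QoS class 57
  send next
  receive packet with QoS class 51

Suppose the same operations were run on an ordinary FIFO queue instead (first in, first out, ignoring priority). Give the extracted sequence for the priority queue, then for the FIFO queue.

insert 76 → {76}
insert 73 → {76, 73}
insert 70 → {76, 73, 70}
send next → 76; now {73, 70}
insert 46 → {73, 70, 46}
insert 79 → {79, 73, 70, 46}
insert 60 → {79, 73, 70, 60, 46}
send next → 79; now {73, 70, 60, 46}
insert 74 → {74, 73, 70, 60, 46}
send next → 74; now {73, 70, 60, 46}
insert 62 → {73, 70, 62, 60, 46}
send next → 73; now {70, 62, 60, 46}
insert 78 → {78, 70, 62, 60, 46}
send next → 78; now {70, 62, 60, 46}
send next → 70; now {62, 60, 46}
send next → 62; now {60, 46}
send next → 60; now {46}
insert 69 → {69, 46}
insert 59 → {69, 59, 46}
send next → 69; now {59, 46}
send next → 59; now {46}
send next → 46; now {}
insert 52 → {52}
insert 57 → {57, 52}
send next → 57; now {52}
insert 51 → {52, 51}

priority queue: 76 → 79 → 74 → 73 → 78 → 70 → 62 → 60 → 69 → 59 → 46 → 57; FIFO queue: [76, 73, 70, 46, 79, 60, 74, 62, 78, 69, 59, 52]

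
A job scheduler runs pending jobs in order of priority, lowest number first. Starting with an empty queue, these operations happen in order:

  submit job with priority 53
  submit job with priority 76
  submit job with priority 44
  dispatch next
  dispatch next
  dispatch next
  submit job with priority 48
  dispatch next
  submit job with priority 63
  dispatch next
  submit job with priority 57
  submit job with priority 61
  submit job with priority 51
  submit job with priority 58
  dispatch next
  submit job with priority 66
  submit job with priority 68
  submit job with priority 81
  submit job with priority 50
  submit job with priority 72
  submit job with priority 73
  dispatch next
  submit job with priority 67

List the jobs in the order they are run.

insert 53 → {53}
insert 76 → {53, 76}
insert 44 → {44, 53, 76}
dispatch next → 44; now {53, 76}
dispatch next → 53; now {76}
dispatch next → 76; now {}
insert 48 → {48}
dispatch next → 48; now {}
insert 63 → {63}
dispatch next → 63; now {}
insert 57 → {57}
insert 61 → {57, 61}
insert 51 → {51, 57, 61}
insert 58 → {51, 57, 58, 61}
dispatch next → 51; now {57, 58, 61}
insert 66 → {57, 58, 61, 66}
insert 68 → {57, 58, 61, 66, 68}
insert 81 → {57, 58, 61, 66, 68, 81}
insert 50 → {50, 57, 58, 61, 66, 68, 81}
insert 72 → {50, 57, 58, 61, 66, 68, 72, 81}
insert 73 → {50, 57, 58, 61, 66, 68, 72, 73, 81}
dispatch next → 50; now {57, 58, 61, 66, 68, 72, 73, 81}
insert 67 → {57, 58, 61, 66, 67, 68, 72, 73, 81}

[44, 53, 76, 48, 63, 51, 50]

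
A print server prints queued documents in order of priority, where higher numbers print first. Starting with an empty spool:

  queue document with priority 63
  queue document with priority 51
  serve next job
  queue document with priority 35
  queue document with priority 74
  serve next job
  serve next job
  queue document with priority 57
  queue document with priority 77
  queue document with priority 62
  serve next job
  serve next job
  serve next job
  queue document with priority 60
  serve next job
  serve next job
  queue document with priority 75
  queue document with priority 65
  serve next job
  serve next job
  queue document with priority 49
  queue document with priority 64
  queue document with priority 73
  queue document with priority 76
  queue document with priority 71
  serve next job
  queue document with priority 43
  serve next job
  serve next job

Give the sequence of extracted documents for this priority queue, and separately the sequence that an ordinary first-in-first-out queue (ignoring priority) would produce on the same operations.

insert 63 → {63}
insert 51 → {63, 51}
serve next job → 63; now {51}
insert 35 → {51, 35}
insert 74 → {74, 51, 35}
serve next job → 74; now {51, 35}
serve next job → 51; now {35}
insert 57 → {57, 35}
insert 77 → {77, 57, 35}
insert 62 → {77, 62, 57, 35}
serve next job → 77; now {62, 57, 35}
serve next job → 62; now {57, 35}
serve next job → 57; now {35}
insert 60 → {60, 35}
serve next job → 60; now {35}
serve next job → 35; now {}
insert 75 → {75}
insert 65 → {75, 65}
serve next job → 75; now {65}
serve next job → 65; now {}
insert 49 → {49}
insert 64 → {64, 49}
insert 73 → {73, 64, 49}
insert 76 → {76, 73, 64, 49}
insert 71 → {76, 73, 71, 64, 49}
serve next job → 76; now {73, 71, 64, 49}
insert 43 → {73, 71, 64, 49, 43}
serve next job → 73; now {71, 64, 49, 43}
serve next job → 71; now {64, 49, 43}

priority queue: 63 → 74 → 51 → 77 → 62 → 57 → 60 → 35 → 75 → 65 → 76 → 73 → 71; FIFO queue: 63, 51, 35, 74, 57, 77, 62, 60, 75, 65, 49, 64, 73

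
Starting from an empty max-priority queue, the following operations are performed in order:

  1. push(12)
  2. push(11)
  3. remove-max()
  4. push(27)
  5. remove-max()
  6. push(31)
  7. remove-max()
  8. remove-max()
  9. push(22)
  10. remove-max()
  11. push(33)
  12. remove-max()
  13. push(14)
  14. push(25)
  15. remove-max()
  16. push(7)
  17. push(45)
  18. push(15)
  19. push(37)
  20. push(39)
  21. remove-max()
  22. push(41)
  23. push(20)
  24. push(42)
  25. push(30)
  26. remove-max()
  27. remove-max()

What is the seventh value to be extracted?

insert 12 → {12}
insert 11 → {12, 11}
remove-max → 12; now {11}
insert 27 → {27, 11}
remove-max → 27; now {11}
insert 31 → {31, 11}
remove-max → 31; now {11}
remove-max → 11; now {}
insert 22 → {22}
remove-max → 22; now {}
insert 33 → {33}
remove-max → 33; now {}
insert 14 → {14}
insert 25 → {25, 14}
remove-max → 25; now {14}
insert 7 → {14, 7}
insert 45 → {45, 14, 7}
insert 15 → {45, 15, 14, 7}
insert 37 → {45, 37, 15, 14, 7}
insert 39 → {45, 39, 37, 15, 14, 7}
remove-max → 45; now {39, 37, 15, 14, 7}
insert 41 → {41, 39, 37, 15, 14, 7}
insert 20 → {41, 39, 37, 20, 15, 14, 7}
insert 42 → {42, 41, 39, 37, 20, 15, 14, 7}
insert 30 → {42, 41, 39, 37, 30, 20, 15, 14, 7}
remove-max → 42; now {41, 39, 37, 30, 20, 15, 14, 7}
remove-max → 41; now {39, 37, 30, 20, 15, 14, 7}

25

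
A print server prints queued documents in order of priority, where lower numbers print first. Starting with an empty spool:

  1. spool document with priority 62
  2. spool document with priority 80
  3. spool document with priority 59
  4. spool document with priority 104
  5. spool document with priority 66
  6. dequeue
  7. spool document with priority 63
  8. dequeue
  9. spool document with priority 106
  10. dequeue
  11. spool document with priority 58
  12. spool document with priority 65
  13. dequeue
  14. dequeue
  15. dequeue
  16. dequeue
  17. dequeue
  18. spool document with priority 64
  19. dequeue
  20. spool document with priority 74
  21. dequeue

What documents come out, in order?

59, 62, 63, 58, 65, 66, 80, 104, 64, 74

insert 62 → {62}
insert 80 → {62, 80}
insert 59 → {59, 62, 80}
insert 104 → {59, 62, 80, 104}
insert 66 → {59, 62, 66, 80, 104}
dequeue → 59; now {62, 66, 80, 104}
insert 63 → {62, 63, 66, 80, 104}
dequeue → 62; now {63, 66, 80, 104}
insert 106 → {63, 66, 80, 104, 106}
dequeue → 63; now {66, 80, 104, 106}
insert 58 → {58, 66, 80, 104, 106}
insert 65 → {58, 65, 66, 80, 104, 106}
dequeue → 58; now {65, 66, 80, 104, 106}
dequeue → 65; now {66, 80, 104, 106}
dequeue → 66; now {80, 104, 106}
dequeue → 80; now {104, 106}
dequeue → 104; now {106}
insert 64 → {64, 106}
dequeue → 64; now {106}
insert 74 → {74, 106}
dequeue → 74; now {106}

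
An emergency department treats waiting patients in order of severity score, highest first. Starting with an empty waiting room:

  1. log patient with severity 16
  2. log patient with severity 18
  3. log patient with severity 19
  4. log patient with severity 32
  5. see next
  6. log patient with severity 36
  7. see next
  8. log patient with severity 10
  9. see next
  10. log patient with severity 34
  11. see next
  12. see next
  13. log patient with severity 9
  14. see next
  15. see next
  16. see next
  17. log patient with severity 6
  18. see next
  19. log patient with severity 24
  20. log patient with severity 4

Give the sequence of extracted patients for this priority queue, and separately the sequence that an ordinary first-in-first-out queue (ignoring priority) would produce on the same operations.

insert 16 → {16}
insert 18 → {18, 16}
insert 19 → {19, 18, 16}
insert 32 → {32, 19, 18, 16}
see next → 32; now {19, 18, 16}
insert 36 → {36, 19, 18, 16}
see next → 36; now {19, 18, 16}
insert 10 → {19, 18, 16, 10}
see next → 19; now {18, 16, 10}
insert 34 → {34, 18, 16, 10}
see next → 34; now {18, 16, 10}
see next → 18; now {16, 10}
insert 9 → {16, 10, 9}
see next → 16; now {10, 9}
see next → 10; now {9}
see next → 9; now {}
insert 6 → {6}
see next → 6; now {}
insert 24 → {24}
insert 4 → {24, 4}

priority queue: [32, 36, 19, 34, 18, 16, 10, 9, 6]; FIFO queue: [16, 18, 19, 32, 36, 10, 34, 9, 6]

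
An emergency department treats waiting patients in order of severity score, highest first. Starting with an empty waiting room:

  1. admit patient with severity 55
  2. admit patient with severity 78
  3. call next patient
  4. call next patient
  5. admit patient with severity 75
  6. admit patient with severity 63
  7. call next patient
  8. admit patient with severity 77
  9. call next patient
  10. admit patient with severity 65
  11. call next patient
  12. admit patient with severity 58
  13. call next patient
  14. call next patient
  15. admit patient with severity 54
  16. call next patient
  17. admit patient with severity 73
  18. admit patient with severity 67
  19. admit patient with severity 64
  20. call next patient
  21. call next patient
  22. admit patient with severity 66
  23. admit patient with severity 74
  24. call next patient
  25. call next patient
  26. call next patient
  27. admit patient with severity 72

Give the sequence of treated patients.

[78, 55, 75, 77, 65, 63, 58, 54, 73, 67, 74, 66, 64]

insert 55 → {55}
insert 78 → {78, 55}
call next patient → 78; now {55}
call next patient → 55; now {}
insert 75 → {75}
insert 63 → {75, 63}
call next patient → 75; now {63}
insert 77 → {77, 63}
call next patient → 77; now {63}
insert 65 → {65, 63}
call next patient → 65; now {63}
insert 58 → {63, 58}
call next patient → 63; now {58}
call next patient → 58; now {}
insert 54 → {54}
call next patient → 54; now {}
insert 73 → {73}
insert 67 → {73, 67}
insert 64 → {73, 67, 64}
call next patient → 73; now {67, 64}
call next patient → 67; now {64}
insert 66 → {66, 64}
insert 74 → {74, 66, 64}
call next patient → 74; now {66, 64}
call next patient → 66; now {64}
call next patient → 64; now {}
insert 72 → {72}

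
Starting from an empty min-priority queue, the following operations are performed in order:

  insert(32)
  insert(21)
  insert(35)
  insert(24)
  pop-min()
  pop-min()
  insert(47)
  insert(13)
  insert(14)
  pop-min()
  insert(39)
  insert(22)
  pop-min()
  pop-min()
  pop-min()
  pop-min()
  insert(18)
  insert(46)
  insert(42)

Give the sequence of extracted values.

insert 32 → {32}
insert 21 → {21, 32}
insert 35 → {21, 32, 35}
insert 24 → {21, 24, 32, 35}
pop-min → 21; now {24, 32, 35}
pop-min → 24; now {32, 35}
insert 47 → {32, 35, 47}
insert 13 → {13, 32, 35, 47}
insert 14 → {13, 14, 32, 35, 47}
pop-min → 13; now {14, 32, 35, 47}
insert 39 → {14, 32, 35, 39, 47}
insert 22 → {14, 22, 32, 35, 39, 47}
pop-min → 14; now {22, 32, 35, 39, 47}
pop-min → 22; now {32, 35, 39, 47}
pop-min → 32; now {35, 39, 47}
pop-min → 35; now {39, 47}
insert 18 → {18, 39, 47}
insert 46 → {18, 39, 46, 47}
insert 42 → {18, 39, 42, 46, 47}

21 → 24 → 13 → 14 → 22 → 32 → 35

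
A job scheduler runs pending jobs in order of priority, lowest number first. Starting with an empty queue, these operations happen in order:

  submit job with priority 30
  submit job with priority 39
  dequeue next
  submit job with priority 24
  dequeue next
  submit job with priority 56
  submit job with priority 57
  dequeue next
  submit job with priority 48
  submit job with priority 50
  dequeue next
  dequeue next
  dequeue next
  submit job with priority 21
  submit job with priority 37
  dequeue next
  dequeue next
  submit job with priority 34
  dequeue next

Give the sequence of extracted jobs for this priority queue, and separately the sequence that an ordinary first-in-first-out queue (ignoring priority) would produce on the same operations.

priority queue: [30, 24, 39, 48, 50, 56, 21, 37, 34]; FIFO queue: 30, 39, 24, 56, 57, 48, 50, 21, 37

insert 30 → {30}
insert 39 → {30, 39}
dequeue next → 30; now {39}
insert 24 → {24, 39}
dequeue next → 24; now {39}
insert 56 → {39, 56}
insert 57 → {39, 56, 57}
dequeue next → 39; now {56, 57}
insert 48 → {48, 56, 57}
insert 50 → {48, 50, 56, 57}
dequeue next → 48; now {50, 56, 57}
dequeue next → 50; now {56, 57}
dequeue next → 56; now {57}
insert 21 → {21, 57}
insert 37 → {21, 37, 57}
dequeue next → 21; now {37, 57}
dequeue next → 37; now {57}
insert 34 → {34, 57}
dequeue next → 34; now {57}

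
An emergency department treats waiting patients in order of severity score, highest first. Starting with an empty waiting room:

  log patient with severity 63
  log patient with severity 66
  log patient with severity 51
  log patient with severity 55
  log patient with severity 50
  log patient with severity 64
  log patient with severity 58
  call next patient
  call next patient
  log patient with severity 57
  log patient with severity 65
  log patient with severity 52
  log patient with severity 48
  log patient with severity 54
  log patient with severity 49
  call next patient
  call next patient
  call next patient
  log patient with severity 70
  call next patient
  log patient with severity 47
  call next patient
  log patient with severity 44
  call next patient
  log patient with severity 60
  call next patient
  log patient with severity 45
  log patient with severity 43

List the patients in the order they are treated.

insert 63 → {63}
insert 66 → {66, 63}
insert 51 → {66, 63, 51}
insert 55 → {66, 63, 55, 51}
insert 50 → {66, 63, 55, 51, 50}
insert 64 → {66, 64, 63, 55, 51, 50}
insert 58 → {66, 64, 63, 58, 55, 51, 50}
call next patient → 66; now {64, 63, 58, 55, 51, 50}
call next patient → 64; now {63, 58, 55, 51, 50}
insert 57 → {63, 58, 57, 55, 51, 50}
insert 65 → {65, 63, 58, 57, 55, 51, 50}
insert 52 → {65, 63, 58, 57, 55, 52, 51, 50}
insert 48 → {65, 63, 58, 57, 55, 52, 51, 50, 48}
insert 54 → {65, 63, 58, 57, 55, 54, 52, 51, 50, 48}
insert 49 → {65, 63, 58, 57, 55, 54, 52, 51, 50, 49, 48}
call next patient → 65; now {63, 58, 57, 55, 54, 52, 51, 50, 49, 48}
call next patient → 63; now {58, 57, 55, 54, 52, 51, 50, 49, 48}
call next patient → 58; now {57, 55, 54, 52, 51, 50, 49, 48}
insert 70 → {70, 57, 55, 54, 52, 51, 50, 49, 48}
call next patient → 70; now {57, 55, 54, 52, 51, 50, 49, 48}
insert 47 → {57, 55, 54, 52, 51, 50, 49, 48, 47}
call next patient → 57; now {55, 54, 52, 51, 50, 49, 48, 47}
insert 44 → {55, 54, 52, 51, 50, 49, 48, 47, 44}
call next patient → 55; now {54, 52, 51, 50, 49, 48, 47, 44}
insert 60 → {60, 54, 52, 51, 50, 49, 48, 47, 44}
call next patient → 60; now {54, 52, 51, 50, 49, 48, 47, 44}
insert 45 → {54, 52, 51, 50, 49, 48, 47, 45, 44}
insert 43 → {54, 52, 51, 50, 49, 48, 47, 45, 44, 43}

66, 64, 65, 63, 58, 70, 57, 55, 60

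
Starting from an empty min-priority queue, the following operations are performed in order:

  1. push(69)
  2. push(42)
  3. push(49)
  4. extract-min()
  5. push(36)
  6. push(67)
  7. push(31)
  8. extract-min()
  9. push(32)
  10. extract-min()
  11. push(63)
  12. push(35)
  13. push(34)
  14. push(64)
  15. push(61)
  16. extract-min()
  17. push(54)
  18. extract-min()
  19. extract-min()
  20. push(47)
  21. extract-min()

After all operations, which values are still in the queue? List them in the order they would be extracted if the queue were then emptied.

49 → 54 → 61 → 63 → 64 → 67 → 69

insert 69 → {69}
insert 42 → {42, 69}
insert 49 → {42, 49, 69}
extract-min → 42; now {49, 69}
insert 36 → {36, 49, 69}
insert 67 → {36, 49, 67, 69}
insert 31 → {31, 36, 49, 67, 69}
extract-min → 31; now {36, 49, 67, 69}
insert 32 → {32, 36, 49, 67, 69}
extract-min → 32; now {36, 49, 67, 69}
insert 63 → {36, 49, 63, 67, 69}
insert 35 → {35, 36, 49, 63, 67, 69}
insert 34 → {34, 35, 36, 49, 63, 67, 69}
insert 64 → {34, 35, 36, 49, 63, 64, 67, 69}
insert 61 → {34, 35, 36, 49, 61, 63, 64, 67, 69}
extract-min → 34; now {35, 36, 49, 61, 63, 64, 67, 69}
insert 54 → {35, 36, 49, 54, 61, 63, 64, 67, 69}
extract-min → 35; now {36, 49, 54, 61, 63, 64, 67, 69}
extract-min → 36; now {49, 54, 61, 63, 64, 67, 69}
insert 47 → {47, 49, 54, 61, 63, 64, 67, 69}
extract-min → 47; now {49, 54, 61, 63, 64, 67, 69}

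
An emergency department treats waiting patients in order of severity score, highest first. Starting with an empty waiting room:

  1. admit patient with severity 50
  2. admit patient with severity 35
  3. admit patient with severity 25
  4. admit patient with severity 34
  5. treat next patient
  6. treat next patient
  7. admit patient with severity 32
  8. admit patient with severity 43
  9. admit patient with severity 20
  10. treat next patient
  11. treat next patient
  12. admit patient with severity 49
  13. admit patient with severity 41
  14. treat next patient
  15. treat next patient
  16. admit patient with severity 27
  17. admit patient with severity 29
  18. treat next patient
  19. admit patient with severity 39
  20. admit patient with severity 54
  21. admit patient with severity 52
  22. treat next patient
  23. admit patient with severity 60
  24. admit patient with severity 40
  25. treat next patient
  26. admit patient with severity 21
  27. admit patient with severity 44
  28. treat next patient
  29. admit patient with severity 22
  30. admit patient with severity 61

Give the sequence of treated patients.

50 → 35 → 43 → 34 → 49 → 41 → 32 → 54 → 60 → 52

insert 50 → {50}
insert 35 → {50, 35}
insert 25 → {50, 35, 25}
insert 34 → {50, 35, 34, 25}
treat next patient → 50; now {35, 34, 25}
treat next patient → 35; now {34, 25}
insert 32 → {34, 32, 25}
insert 43 → {43, 34, 32, 25}
insert 20 → {43, 34, 32, 25, 20}
treat next patient → 43; now {34, 32, 25, 20}
treat next patient → 34; now {32, 25, 20}
insert 49 → {49, 32, 25, 20}
insert 41 → {49, 41, 32, 25, 20}
treat next patient → 49; now {41, 32, 25, 20}
treat next patient → 41; now {32, 25, 20}
insert 27 → {32, 27, 25, 20}
insert 29 → {32, 29, 27, 25, 20}
treat next patient → 32; now {29, 27, 25, 20}
insert 39 → {39, 29, 27, 25, 20}
insert 54 → {54, 39, 29, 27, 25, 20}
insert 52 → {54, 52, 39, 29, 27, 25, 20}
treat next patient → 54; now {52, 39, 29, 27, 25, 20}
insert 60 → {60, 52, 39, 29, 27, 25, 20}
insert 40 → {60, 52, 40, 39, 29, 27, 25, 20}
treat next patient → 60; now {52, 40, 39, 29, 27, 25, 20}
insert 21 → {52, 40, 39, 29, 27, 25, 21, 20}
insert 44 → {52, 44, 40, 39, 29, 27, 25, 21, 20}
treat next patient → 52; now {44, 40, 39, 29, 27, 25, 21, 20}
insert 22 → {44, 40, 39, 29, 27, 25, 22, 21, 20}
insert 61 → {61, 44, 40, 39, 29, 27, 25, 22, 21, 20}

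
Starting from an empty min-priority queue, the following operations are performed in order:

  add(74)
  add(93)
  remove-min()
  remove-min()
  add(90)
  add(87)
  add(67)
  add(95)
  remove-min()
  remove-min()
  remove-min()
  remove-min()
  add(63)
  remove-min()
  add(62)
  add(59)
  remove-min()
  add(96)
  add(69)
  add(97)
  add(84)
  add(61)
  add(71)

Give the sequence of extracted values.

[74, 93, 67, 87, 90, 95, 63, 59]

insert 74 → {74}
insert 93 → {74, 93}
remove-min → 74; now {93}
remove-min → 93; now {}
insert 90 → {90}
insert 87 → {87, 90}
insert 67 → {67, 87, 90}
insert 95 → {67, 87, 90, 95}
remove-min → 67; now {87, 90, 95}
remove-min → 87; now {90, 95}
remove-min → 90; now {95}
remove-min → 95; now {}
insert 63 → {63}
remove-min → 63; now {}
insert 62 → {62}
insert 59 → {59, 62}
remove-min → 59; now {62}
insert 96 → {62, 96}
insert 69 → {62, 69, 96}
insert 97 → {62, 69, 96, 97}
insert 84 → {62, 69, 84, 96, 97}
insert 61 → {61, 62, 69, 84, 96, 97}
insert 71 → {61, 62, 69, 71, 84, 96, 97}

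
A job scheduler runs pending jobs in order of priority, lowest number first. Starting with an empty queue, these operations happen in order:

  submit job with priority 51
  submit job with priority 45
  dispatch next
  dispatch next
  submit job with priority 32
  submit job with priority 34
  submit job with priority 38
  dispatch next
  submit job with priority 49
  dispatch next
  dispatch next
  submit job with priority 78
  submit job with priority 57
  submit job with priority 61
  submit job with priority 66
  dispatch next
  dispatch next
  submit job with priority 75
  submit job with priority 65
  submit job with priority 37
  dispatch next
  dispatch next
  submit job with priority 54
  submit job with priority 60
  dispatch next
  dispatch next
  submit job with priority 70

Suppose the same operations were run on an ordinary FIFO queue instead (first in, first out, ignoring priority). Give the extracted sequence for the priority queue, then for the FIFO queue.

insert 51 → {51}
insert 45 → {45, 51}
dispatch next → 45; now {51}
dispatch next → 51; now {}
insert 32 → {32}
insert 34 → {32, 34}
insert 38 → {32, 34, 38}
dispatch next → 32; now {34, 38}
insert 49 → {34, 38, 49}
dispatch next → 34; now {38, 49}
dispatch next → 38; now {49}
insert 78 → {49, 78}
insert 57 → {49, 57, 78}
insert 61 → {49, 57, 61, 78}
insert 66 → {49, 57, 61, 66, 78}
dispatch next → 49; now {57, 61, 66, 78}
dispatch next → 57; now {61, 66, 78}
insert 75 → {61, 66, 75, 78}
insert 65 → {61, 65, 66, 75, 78}
insert 37 → {37, 61, 65, 66, 75, 78}
dispatch next → 37; now {61, 65, 66, 75, 78}
dispatch next → 61; now {65, 66, 75, 78}
insert 54 → {54, 65, 66, 75, 78}
insert 60 → {54, 60, 65, 66, 75, 78}
dispatch next → 54; now {60, 65, 66, 75, 78}
dispatch next → 60; now {65, 66, 75, 78}
insert 70 → {65, 66, 70, 75, 78}

priority queue: 45 → 51 → 32 → 34 → 38 → 49 → 57 → 37 → 61 → 54 → 60; FIFO queue: 51, 45, 32, 34, 38, 49, 78, 57, 61, 66, 75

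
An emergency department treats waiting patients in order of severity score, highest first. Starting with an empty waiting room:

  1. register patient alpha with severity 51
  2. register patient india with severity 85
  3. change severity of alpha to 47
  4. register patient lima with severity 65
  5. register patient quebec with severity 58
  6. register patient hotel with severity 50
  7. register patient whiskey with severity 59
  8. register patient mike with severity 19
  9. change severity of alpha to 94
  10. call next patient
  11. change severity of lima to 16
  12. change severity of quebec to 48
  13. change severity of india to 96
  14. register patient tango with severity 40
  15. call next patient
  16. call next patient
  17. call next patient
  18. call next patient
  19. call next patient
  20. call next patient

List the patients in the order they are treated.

add alpha (severity 51) → {alpha:51}
add india (severity 85) → {india:85, alpha:51}
update alpha to severity 47 → {india:85, alpha:47}
add lima (severity 65) → {india:85, lima:65, alpha:47}
add quebec (severity 58) → {india:85, lima:65, quebec:58, alpha:47}
add hotel (severity 50) → {india:85, lima:65, quebec:58, hotel:50, alpha:47}
add whiskey (severity 59) → {india:85, lima:65, whiskey:59, quebec:58, hotel:50, alpha:47}
add mike (severity 19) → {india:85, lima:65, whiskey:59, quebec:58, hotel:50, alpha:47, mike:19}
update alpha to severity 94 → {alpha:94, india:85, lima:65, whiskey:59, quebec:58, hotel:50, mike:19}
call next patient → alpha; now {india:85, lima:65, whiskey:59, quebec:58, hotel:50, mike:19}
update lima to severity 16 → {india:85, whiskey:59, quebec:58, hotel:50, mike:19, lima:16}
update quebec to severity 48 → {india:85, whiskey:59, hotel:50, quebec:48, mike:19, lima:16}
update india to severity 96 → {india:96, whiskey:59, hotel:50, quebec:48, mike:19, lima:16}
add tango (severity 40) → {india:96, whiskey:59, hotel:50, quebec:48, tango:40, mike:19, lima:16}
call next patient → india; now {whiskey:59, hotel:50, quebec:48, tango:40, mike:19, lima:16}
call next patient → whiskey; now {hotel:50, quebec:48, tango:40, mike:19, lima:16}
call next patient → hotel; now {quebec:48, tango:40, mike:19, lima:16}
call next patient → quebec; now {tango:40, mike:19, lima:16}
call next patient → tango; now {mike:19, lima:16}
call next patient → mike; now {lima:16}

[alpha, india, whiskey, hotel, quebec, tango, mike]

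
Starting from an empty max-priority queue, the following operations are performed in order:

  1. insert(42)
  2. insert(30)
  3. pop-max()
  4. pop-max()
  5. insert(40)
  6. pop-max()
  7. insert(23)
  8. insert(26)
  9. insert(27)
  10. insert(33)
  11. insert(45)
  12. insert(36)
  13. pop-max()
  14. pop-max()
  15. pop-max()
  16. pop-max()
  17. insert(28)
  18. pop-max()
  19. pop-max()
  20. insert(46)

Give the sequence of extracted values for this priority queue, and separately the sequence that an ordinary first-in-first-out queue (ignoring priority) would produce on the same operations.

insert 42 → {42}
insert 30 → {42, 30}
pop-max → 42; now {30}
pop-max → 30; now {}
insert 40 → {40}
pop-max → 40; now {}
insert 23 → {23}
insert 26 → {26, 23}
insert 27 → {27, 26, 23}
insert 33 → {33, 27, 26, 23}
insert 45 → {45, 33, 27, 26, 23}
insert 36 → {45, 36, 33, 27, 26, 23}
pop-max → 45; now {36, 33, 27, 26, 23}
pop-max → 36; now {33, 27, 26, 23}
pop-max → 33; now {27, 26, 23}
pop-max → 27; now {26, 23}
insert 28 → {28, 26, 23}
pop-max → 28; now {26, 23}
pop-max → 26; now {23}
insert 46 → {46, 23}

priority queue: 42, 30, 40, 45, 36, 33, 27, 28, 26; FIFO queue: 42 → 30 → 40 → 23 → 26 → 27 → 33 → 45 → 36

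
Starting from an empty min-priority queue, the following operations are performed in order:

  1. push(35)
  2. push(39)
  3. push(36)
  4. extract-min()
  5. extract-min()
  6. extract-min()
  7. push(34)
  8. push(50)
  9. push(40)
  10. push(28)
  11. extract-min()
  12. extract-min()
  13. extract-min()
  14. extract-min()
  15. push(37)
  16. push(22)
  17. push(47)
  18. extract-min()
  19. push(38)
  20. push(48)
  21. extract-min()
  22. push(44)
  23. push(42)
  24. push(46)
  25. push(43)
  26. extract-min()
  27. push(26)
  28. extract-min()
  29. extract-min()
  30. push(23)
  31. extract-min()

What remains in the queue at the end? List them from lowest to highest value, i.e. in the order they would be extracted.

43, 44, 46, 47, 48

insert 35 → {35}
insert 39 → {35, 39}
insert 36 → {35, 36, 39}
extract-min → 35; now {36, 39}
extract-min → 36; now {39}
extract-min → 39; now {}
insert 34 → {34}
insert 50 → {34, 50}
insert 40 → {34, 40, 50}
insert 28 → {28, 34, 40, 50}
extract-min → 28; now {34, 40, 50}
extract-min → 34; now {40, 50}
extract-min → 40; now {50}
extract-min → 50; now {}
insert 37 → {37}
insert 22 → {22, 37}
insert 47 → {22, 37, 47}
extract-min → 22; now {37, 47}
insert 38 → {37, 38, 47}
insert 48 → {37, 38, 47, 48}
extract-min → 37; now {38, 47, 48}
insert 44 → {38, 44, 47, 48}
insert 42 → {38, 42, 44, 47, 48}
insert 46 → {38, 42, 44, 46, 47, 48}
insert 43 → {38, 42, 43, 44, 46, 47, 48}
extract-min → 38; now {42, 43, 44, 46, 47, 48}
insert 26 → {26, 42, 43, 44, 46, 47, 48}
extract-min → 26; now {42, 43, 44, 46, 47, 48}
extract-min → 42; now {43, 44, 46, 47, 48}
insert 23 → {23, 43, 44, 46, 47, 48}
extract-min → 23; now {43, 44, 46, 47, 48}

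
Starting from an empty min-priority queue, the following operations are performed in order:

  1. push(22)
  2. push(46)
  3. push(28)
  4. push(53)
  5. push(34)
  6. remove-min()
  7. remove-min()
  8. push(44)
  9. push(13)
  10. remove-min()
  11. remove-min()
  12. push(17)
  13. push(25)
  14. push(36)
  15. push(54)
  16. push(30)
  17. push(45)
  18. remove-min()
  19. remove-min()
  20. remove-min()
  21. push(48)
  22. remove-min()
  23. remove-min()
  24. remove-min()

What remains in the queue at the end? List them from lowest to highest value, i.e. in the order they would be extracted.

46, 48, 53, 54

insert 22 → {22}
insert 46 → {22, 46}
insert 28 → {22, 28, 46}
insert 53 → {22, 28, 46, 53}
insert 34 → {22, 28, 34, 46, 53}
remove-min → 22; now {28, 34, 46, 53}
remove-min → 28; now {34, 46, 53}
insert 44 → {34, 44, 46, 53}
insert 13 → {13, 34, 44, 46, 53}
remove-min → 13; now {34, 44, 46, 53}
remove-min → 34; now {44, 46, 53}
insert 17 → {17, 44, 46, 53}
insert 25 → {17, 25, 44, 46, 53}
insert 36 → {17, 25, 36, 44, 46, 53}
insert 54 → {17, 25, 36, 44, 46, 53, 54}
insert 30 → {17, 25, 30, 36, 44, 46, 53, 54}
insert 45 → {17, 25, 30, 36, 44, 45, 46, 53, 54}
remove-min → 17; now {25, 30, 36, 44, 45, 46, 53, 54}
remove-min → 25; now {30, 36, 44, 45, 46, 53, 54}
remove-min → 30; now {36, 44, 45, 46, 53, 54}
insert 48 → {36, 44, 45, 46, 48, 53, 54}
remove-min → 36; now {44, 45, 46, 48, 53, 54}
remove-min → 44; now {45, 46, 48, 53, 54}
remove-min → 45; now {46, 48, 53, 54}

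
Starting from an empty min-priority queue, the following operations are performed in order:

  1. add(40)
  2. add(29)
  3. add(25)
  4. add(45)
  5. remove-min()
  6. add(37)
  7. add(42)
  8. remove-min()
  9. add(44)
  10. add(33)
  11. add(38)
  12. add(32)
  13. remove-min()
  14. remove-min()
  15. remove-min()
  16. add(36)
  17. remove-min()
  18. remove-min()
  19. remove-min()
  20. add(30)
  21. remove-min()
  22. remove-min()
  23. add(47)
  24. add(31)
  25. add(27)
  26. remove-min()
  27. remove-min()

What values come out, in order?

insert 40 → {40}
insert 29 → {29, 40}
insert 25 → {25, 29, 40}
insert 45 → {25, 29, 40, 45}
remove-min → 25; now {29, 40, 45}
insert 37 → {29, 37, 40, 45}
insert 42 → {29, 37, 40, 42, 45}
remove-min → 29; now {37, 40, 42, 45}
insert 44 → {37, 40, 42, 44, 45}
insert 33 → {33, 37, 40, 42, 44, 45}
insert 38 → {33, 37, 38, 40, 42, 44, 45}
insert 32 → {32, 33, 37, 38, 40, 42, 44, 45}
remove-min → 32; now {33, 37, 38, 40, 42, 44, 45}
remove-min → 33; now {37, 38, 40, 42, 44, 45}
remove-min → 37; now {38, 40, 42, 44, 45}
insert 36 → {36, 38, 40, 42, 44, 45}
remove-min → 36; now {38, 40, 42, 44, 45}
remove-min → 38; now {40, 42, 44, 45}
remove-min → 40; now {42, 44, 45}
insert 30 → {30, 42, 44, 45}
remove-min → 30; now {42, 44, 45}
remove-min → 42; now {44, 45}
insert 47 → {44, 45, 47}
insert 31 → {31, 44, 45, 47}
insert 27 → {27, 31, 44, 45, 47}
remove-min → 27; now {31, 44, 45, 47}
remove-min → 31; now {44, 45, 47}

25, 29, 32, 33, 37, 36, 38, 40, 30, 42, 27, 31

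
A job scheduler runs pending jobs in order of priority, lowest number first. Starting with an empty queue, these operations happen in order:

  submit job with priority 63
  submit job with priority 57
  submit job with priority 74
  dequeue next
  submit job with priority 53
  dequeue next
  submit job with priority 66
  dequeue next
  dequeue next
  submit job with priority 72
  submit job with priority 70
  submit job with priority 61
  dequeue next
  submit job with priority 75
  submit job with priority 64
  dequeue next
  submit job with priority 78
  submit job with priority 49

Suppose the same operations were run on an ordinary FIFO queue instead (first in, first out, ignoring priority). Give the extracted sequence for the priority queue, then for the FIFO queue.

insert 63 → {63}
insert 57 → {57, 63}
insert 74 → {57, 63, 74}
dequeue next → 57; now {63, 74}
insert 53 → {53, 63, 74}
dequeue next → 53; now {63, 74}
insert 66 → {63, 66, 74}
dequeue next → 63; now {66, 74}
dequeue next → 66; now {74}
insert 72 → {72, 74}
insert 70 → {70, 72, 74}
insert 61 → {61, 70, 72, 74}
dequeue next → 61; now {70, 72, 74}
insert 75 → {70, 72, 74, 75}
insert 64 → {64, 70, 72, 74, 75}
dequeue next → 64; now {70, 72, 74, 75}
insert 78 → {70, 72, 74, 75, 78}
insert 49 → {49, 70, 72, 74, 75, 78}

priority queue: 57 → 53 → 63 → 66 → 61 → 64; FIFO queue: 63, 57, 74, 53, 66, 72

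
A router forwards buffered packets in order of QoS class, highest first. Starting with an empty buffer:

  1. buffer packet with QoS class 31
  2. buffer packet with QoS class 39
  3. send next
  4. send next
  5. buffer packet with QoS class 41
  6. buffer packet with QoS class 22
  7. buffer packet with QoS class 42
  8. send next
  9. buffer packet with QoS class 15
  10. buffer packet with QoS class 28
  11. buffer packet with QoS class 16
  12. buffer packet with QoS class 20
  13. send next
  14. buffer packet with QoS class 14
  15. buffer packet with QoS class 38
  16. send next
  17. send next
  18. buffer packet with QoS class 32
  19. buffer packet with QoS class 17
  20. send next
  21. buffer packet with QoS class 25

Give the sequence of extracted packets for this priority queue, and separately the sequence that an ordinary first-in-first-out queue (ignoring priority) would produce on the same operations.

insert 31 → {31}
insert 39 → {39, 31}
send next → 39; now {31}
send next → 31; now {}
insert 41 → {41}
insert 22 → {41, 22}
insert 42 → {42, 41, 22}
send next → 42; now {41, 22}
insert 15 → {41, 22, 15}
insert 28 → {41, 28, 22, 15}
insert 16 → {41, 28, 22, 16, 15}
insert 20 → {41, 28, 22, 20, 16, 15}
send next → 41; now {28, 22, 20, 16, 15}
insert 14 → {28, 22, 20, 16, 15, 14}
insert 38 → {38, 28, 22, 20, 16, 15, 14}
send next → 38; now {28, 22, 20, 16, 15, 14}
send next → 28; now {22, 20, 16, 15, 14}
insert 32 → {32, 22, 20, 16, 15, 14}
insert 17 → {32, 22, 20, 17, 16, 15, 14}
send next → 32; now {22, 20, 17, 16, 15, 14}
insert 25 → {25, 22, 20, 17, 16, 15, 14}

priority queue: [39, 31, 42, 41, 38, 28, 32]; FIFO queue: 31 → 39 → 41 → 22 → 42 → 15 → 28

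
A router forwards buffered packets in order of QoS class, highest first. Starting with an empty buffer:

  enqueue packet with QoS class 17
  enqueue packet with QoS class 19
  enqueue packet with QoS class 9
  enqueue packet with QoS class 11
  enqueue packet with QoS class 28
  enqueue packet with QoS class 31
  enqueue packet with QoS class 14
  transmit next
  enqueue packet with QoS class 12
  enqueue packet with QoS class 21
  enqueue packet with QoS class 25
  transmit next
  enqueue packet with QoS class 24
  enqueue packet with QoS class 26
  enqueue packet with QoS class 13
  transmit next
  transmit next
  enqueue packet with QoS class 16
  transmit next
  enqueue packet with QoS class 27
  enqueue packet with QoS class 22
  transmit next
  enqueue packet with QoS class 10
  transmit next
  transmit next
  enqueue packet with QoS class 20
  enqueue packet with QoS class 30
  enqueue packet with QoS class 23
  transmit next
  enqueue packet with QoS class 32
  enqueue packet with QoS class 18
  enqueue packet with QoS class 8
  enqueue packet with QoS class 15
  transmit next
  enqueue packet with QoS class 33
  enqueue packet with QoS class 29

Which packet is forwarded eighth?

21

insert 17 → {17}
insert 19 → {19, 17}
insert 9 → {19, 17, 9}
insert 11 → {19, 17, 11, 9}
insert 28 → {28, 19, 17, 11, 9}
insert 31 → {31, 28, 19, 17, 11, 9}
insert 14 → {31, 28, 19, 17, 14, 11, 9}
transmit next → 31; now {28, 19, 17, 14, 11, 9}
insert 12 → {28, 19, 17, 14, 12, 11, 9}
insert 21 → {28, 21, 19, 17, 14, 12, 11, 9}
insert 25 → {28, 25, 21, 19, 17, 14, 12, 11, 9}
transmit next → 28; now {25, 21, 19, 17, 14, 12, 11, 9}
insert 24 → {25, 24, 21, 19, 17, 14, 12, 11, 9}
insert 26 → {26, 25, 24, 21, 19, 17, 14, 12, 11, 9}
insert 13 → {26, 25, 24, 21, 19, 17, 14, 13, 12, 11, 9}
transmit next → 26; now {25, 24, 21, 19, 17, 14, 13, 12, 11, 9}
transmit next → 25; now {24, 21, 19, 17, 14, 13, 12, 11, 9}
insert 16 → {24, 21, 19, 17, 16, 14, 13, 12, 11, 9}
transmit next → 24; now {21, 19, 17, 16, 14, 13, 12, 11, 9}
insert 27 → {27, 21, 19, 17, 16, 14, 13, 12, 11, 9}
insert 22 → {27, 22, 21, 19, 17, 16, 14, 13, 12, 11, 9}
transmit next → 27; now {22, 21, 19, 17, 16, 14, 13, 12, 11, 9}
insert 10 → {22, 21, 19, 17, 16, 14, 13, 12, 11, 10, 9}
transmit next → 22; now {21, 19, 17, 16, 14, 13, 12, 11, 10, 9}
transmit next → 21; now {19, 17, 16, 14, 13, 12, 11, 10, 9}
insert 20 → {20, 19, 17, 16, 14, 13, 12, 11, 10, 9}
insert 30 → {30, 20, 19, 17, 16, 14, 13, 12, 11, 10, 9}
insert 23 → {30, 23, 20, 19, 17, 16, 14, 13, 12, 11, 10, 9}
transmit next → 30; now {23, 20, 19, 17, 16, 14, 13, 12, 11, 10, 9}
insert 32 → {32, 23, 20, 19, 17, 16, 14, 13, 12, 11, 10, 9}
insert 18 → {32, 23, 20, 19, 18, 17, 16, 14, 13, 12, 11, 10, 9}
insert 8 → {32, 23, 20, 19, 18, 17, 16, 14, 13, 12, 11, 10, 9, 8}
insert 15 → {32, 23, 20, 19, 18, 17, 16, 15, 14, 13, 12, 11, 10, 9, 8}
transmit next → 32; now {23, 20, 19, 18, 17, 16, 15, 14, 13, 12, 11, 10, 9, 8}
insert 33 → {33, 23, 20, 19, 18, 17, 16, 15, 14, 13, 12, 11, 10, 9, 8}
insert 29 → {33, 29, 23, 20, 19, 18, 17, 16, 15, 14, 13, 12, 11, 10, 9, 8}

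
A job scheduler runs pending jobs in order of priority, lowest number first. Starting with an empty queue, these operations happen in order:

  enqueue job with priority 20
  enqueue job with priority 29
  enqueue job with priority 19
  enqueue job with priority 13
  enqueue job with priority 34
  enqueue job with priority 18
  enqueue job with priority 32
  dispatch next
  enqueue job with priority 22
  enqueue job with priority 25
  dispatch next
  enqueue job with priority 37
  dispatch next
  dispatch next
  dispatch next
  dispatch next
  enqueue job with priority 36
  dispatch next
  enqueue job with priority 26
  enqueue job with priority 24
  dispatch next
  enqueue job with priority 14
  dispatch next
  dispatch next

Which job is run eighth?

insert 20 → {20}
insert 29 → {20, 29}
insert 19 → {19, 20, 29}
insert 13 → {13, 19, 20, 29}
insert 34 → {13, 19, 20, 29, 34}
insert 18 → {13, 18, 19, 20, 29, 34}
insert 32 → {13, 18, 19, 20, 29, 32, 34}
dispatch next → 13; now {18, 19, 20, 29, 32, 34}
insert 22 → {18, 19, 20, 22, 29, 32, 34}
insert 25 → {18, 19, 20, 22, 25, 29, 32, 34}
dispatch next → 18; now {19, 20, 22, 25, 29, 32, 34}
insert 37 → {19, 20, 22, 25, 29, 32, 34, 37}
dispatch next → 19; now {20, 22, 25, 29, 32, 34, 37}
dispatch next → 20; now {22, 25, 29, 32, 34, 37}
dispatch next → 22; now {25, 29, 32, 34, 37}
dispatch next → 25; now {29, 32, 34, 37}
insert 36 → {29, 32, 34, 36, 37}
dispatch next → 29; now {32, 34, 36, 37}
insert 26 → {26, 32, 34, 36, 37}
insert 24 → {24, 26, 32, 34, 36, 37}
dispatch next → 24; now {26, 32, 34, 36, 37}
insert 14 → {14, 26, 32, 34, 36, 37}
dispatch next → 14; now {26, 32, 34, 36, 37}
dispatch next → 26; now {32, 34, 36, 37}

24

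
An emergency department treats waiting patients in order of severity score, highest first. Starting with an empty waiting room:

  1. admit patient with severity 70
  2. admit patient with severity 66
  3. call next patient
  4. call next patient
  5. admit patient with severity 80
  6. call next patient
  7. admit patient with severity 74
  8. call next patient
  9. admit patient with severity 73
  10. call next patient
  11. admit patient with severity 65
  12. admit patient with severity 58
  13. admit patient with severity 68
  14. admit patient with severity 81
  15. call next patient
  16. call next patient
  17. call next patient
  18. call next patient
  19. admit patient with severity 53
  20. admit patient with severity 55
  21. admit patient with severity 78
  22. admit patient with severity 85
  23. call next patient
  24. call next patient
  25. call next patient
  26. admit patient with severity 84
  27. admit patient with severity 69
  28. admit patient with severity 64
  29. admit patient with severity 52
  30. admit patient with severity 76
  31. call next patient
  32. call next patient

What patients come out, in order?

70 → 66 → 80 → 74 → 73 → 81 → 68 → 65 → 58 → 85 → 78 → 55 → 84 → 76

insert 70 → {70}
insert 66 → {70, 66}
call next patient → 70; now {66}
call next patient → 66; now {}
insert 80 → {80}
call next patient → 80; now {}
insert 74 → {74}
call next patient → 74; now {}
insert 73 → {73}
call next patient → 73; now {}
insert 65 → {65}
insert 58 → {65, 58}
insert 68 → {68, 65, 58}
insert 81 → {81, 68, 65, 58}
call next patient → 81; now {68, 65, 58}
call next patient → 68; now {65, 58}
call next patient → 65; now {58}
call next patient → 58; now {}
insert 53 → {53}
insert 55 → {55, 53}
insert 78 → {78, 55, 53}
insert 85 → {85, 78, 55, 53}
call next patient → 85; now {78, 55, 53}
call next patient → 78; now {55, 53}
call next patient → 55; now {53}
insert 84 → {84, 53}
insert 69 → {84, 69, 53}
insert 64 → {84, 69, 64, 53}
insert 52 → {84, 69, 64, 53, 52}
insert 76 → {84, 76, 69, 64, 53, 52}
call next patient → 84; now {76, 69, 64, 53, 52}
call next patient → 76; now {69, 64, 53, 52}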